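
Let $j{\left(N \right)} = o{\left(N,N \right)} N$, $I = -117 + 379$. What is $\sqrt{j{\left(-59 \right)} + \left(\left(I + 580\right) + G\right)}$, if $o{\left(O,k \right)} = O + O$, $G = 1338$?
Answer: $\sqrt{9142} \approx 95.614$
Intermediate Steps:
$o{\left(O,k \right)} = 2 O$
$I = 262$
$j{\left(N \right)} = 2 N^{2}$ ($j{\left(N \right)} = 2 N N = 2 N^{2}$)
$\sqrt{j{\left(-59 \right)} + \left(\left(I + 580\right) + G\right)} = \sqrt{2 \left(-59\right)^{2} + \left(\left(262 + 580\right) + 1338\right)} = \sqrt{2 \cdot 3481 + \left(842 + 1338\right)} = \sqrt{6962 + 2180} = \sqrt{9142}$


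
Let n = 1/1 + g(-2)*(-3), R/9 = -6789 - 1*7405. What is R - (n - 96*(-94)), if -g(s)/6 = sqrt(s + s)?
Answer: -136771 - 36*I ≈ -1.3677e+5 - 36.0*I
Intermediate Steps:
g(s) = -6*sqrt(2)*sqrt(s) (g(s) = -6*sqrt(s + s) = -6*sqrt(2)*sqrt(s))
R = -127746 (R = 9*(-6789 - 1*7405) = 9*(-6789 - 7405) = 9*(-14194) = -127746)
n = 1 + 36*I (n = 1/1 - 6*sqrt(2)*sqrt(-2)*(-3) = 1 - 6*sqrt(2)*I*sqrt(2)*(-3) = 1 - 12*I*(-3) = 1 + 36*I ≈ 1.0 + 36.0*I)
R - (n - 96*(-94)) = -127746 - ((1 + 36*I) - 96*(-94)) = -127746 - ((1 + 36*I) + 9024) = -127746 - (9025 + 36*I) = -127746 + (-9025 - 36*I) = -136771 - 36*I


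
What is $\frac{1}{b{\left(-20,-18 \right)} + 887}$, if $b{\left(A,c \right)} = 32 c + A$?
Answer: $\frac{1}{291} \approx 0.0034364$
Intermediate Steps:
$b{\left(A,c \right)} = A + 32 c$
$\frac{1}{b{\left(-20,-18 \right)} + 887} = \frac{1}{\left(-20 + 32 \left(-18\right)\right) + 887} = \frac{1}{\left(-20 - 576\right) + 887} = \frac{1}{-596 + 887} = \frac{1}{291}$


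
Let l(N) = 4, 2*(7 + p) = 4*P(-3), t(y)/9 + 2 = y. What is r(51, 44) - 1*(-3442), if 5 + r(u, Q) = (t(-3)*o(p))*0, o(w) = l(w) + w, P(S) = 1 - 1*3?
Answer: 3437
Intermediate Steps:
t(y) = -18 + 9*y
P(S) = -2 (P(S) = 1 - 3 = -2)
p = -11 (p = -7 + (4*(-2))/2 = -7 + (1/2)*(-8) = -7 - 4 = -11)
o(w) = 4 + w
r(u, Q) = -5 (r(u, Q) = -5 + ((-18 + 9*(-3))*(4 - 11))*0 = -5 + ((-18 - 27)*(-7))*0 = -5 - 45*(-7)*0 = -5 + 315*0 = -5 + 0 = -5)
r(51, 44) - 1*(-3442) = -5 - 1*(-3442) = -5 + 3442 = 3437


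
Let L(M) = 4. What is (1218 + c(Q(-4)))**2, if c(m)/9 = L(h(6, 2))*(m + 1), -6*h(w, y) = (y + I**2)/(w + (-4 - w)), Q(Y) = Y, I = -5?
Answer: 1232100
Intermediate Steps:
h(w, y) = 25/24 + y/24 (h(w, y) = -(y + (-5)**2)/(6*(w + (-4 - w))) = -(y + 25)/(6*(-4)) = -(25 + y)*(-1)/(6*4) = -(-25/4 - y/4)/6 = 25/24 + y/24)
c(m) = 36 + 36*m (c(m) = 9*(4*(m + 1)) = 9*(4*(1 + m)) = 9*(4 + 4*m) = 36 + 36*m)
(1218 + c(Q(-4)))**2 = (1218 + (36 + 36*(-4)))**2 = (1218 + (36 - 144))**2 = (1218 - 108)**2 = 1110**2 = 1232100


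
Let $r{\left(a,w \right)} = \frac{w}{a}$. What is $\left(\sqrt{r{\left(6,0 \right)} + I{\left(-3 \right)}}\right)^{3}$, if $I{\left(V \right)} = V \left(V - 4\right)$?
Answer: $21 \sqrt{21} \approx 96.234$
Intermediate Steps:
$I{\left(V \right)} = V \left(-4 + V\right)$
$\left(\sqrt{r{\left(6,0 \right)} + I{\left(-3 \right)}}\right)^{3} = \left(\sqrt{\frac{0}{6} - 3 \left(-4 - 3\right)}\right)^{3} = \left(\sqrt{0 \cdot \frac{1}{6} - -21}\right)^{3} = \left(\sqrt{0 + 21}\right)^{3} = \left(\sqrt{21}\right)^{3} = 21 \sqrt{21}$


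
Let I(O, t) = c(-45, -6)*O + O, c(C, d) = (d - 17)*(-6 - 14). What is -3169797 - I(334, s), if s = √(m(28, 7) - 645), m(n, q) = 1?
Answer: -3323771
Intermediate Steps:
c(C, d) = 340 - 20*d (c(C, d) = (-17 + d)*(-20) = 340 - 20*d)
s = 2*I*√161 (s = √(1 - 645) = √(-644) = 2*I*√161 ≈ 25.377*I)
I(O, t) = 461*O (I(O, t) = (340 - 20*(-6))*O + O = (340 + 120)*O + O = 460*O + O = 461*O)
-3169797 - I(334, s) = -3169797 - 461*334 = -3169797 - 1*153974 = -3169797 - 153974 = -3323771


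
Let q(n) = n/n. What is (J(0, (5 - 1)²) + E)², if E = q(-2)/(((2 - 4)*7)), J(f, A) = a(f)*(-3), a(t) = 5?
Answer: 44521/196 ≈ 227.15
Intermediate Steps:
q(n) = 1
J(f, A) = -15 (J(f, A) = 5*(-3) = -15)
E = -1/14 (E = 1/((2 - 4)*7) = 1/(-2*7) = 1/(-14) = 1*(-1/14) = -1/14 ≈ -0.071429)
(J(0, (5 - 1)²) + E)² = (-15 - 1/14)² = (-211/14)² = 44521/196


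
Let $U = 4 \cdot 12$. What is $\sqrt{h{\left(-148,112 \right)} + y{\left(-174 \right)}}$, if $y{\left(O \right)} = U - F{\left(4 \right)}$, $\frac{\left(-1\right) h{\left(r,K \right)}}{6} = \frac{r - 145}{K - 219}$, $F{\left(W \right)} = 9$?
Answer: $\frac{\sqrt{258405}}{107} \approx 4.7508$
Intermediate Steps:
$U = 48$
$h{\left(r,K \right)} = - \frac{6 \left(-145 + r\right)}{-219 + K}$ ($h{\left(r,K \right)} = - 6 \frac{r - 145}{K - 219} = - 6 \frac{-145 + r}{-219 + K} = - \frac{6 \left(-145 + r\right)}{-219 + K}$)
$y{\left(O \right)} = 39$ ($y{\left(O \right)} = 48 - 9 = 39$)
$\sqrt{h{\left(-148,112 \right)} + y{\left(-174 \right)}} = \sqrt{\frac{6 \left(145 - -148\right)}{-219 + 112} + 39} = \sqrt{\frac{6 \left(145 + 148\right)}{-107} + 39} = \sqrt{6 \left(- \frac{1}{107}\right) 293 + 39} = \sqrt{- \frac{1758}{107} + 39} = \sqrt{\frac{2415}{107}} = \frac{\sqrt{258405}}{107}$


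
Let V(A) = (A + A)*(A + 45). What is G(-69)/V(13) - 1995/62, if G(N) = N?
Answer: -1506369/46748 ≈ -32.223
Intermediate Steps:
V(A) = 2*A*(45 + A) (V(A) = (2*A)*(45 + A) = 2*A*(45 + A))
G(-69)/V(13) - 1995/62 = -69*1/(26*(45 + 13)) - 1995/62 = -69/(2*13*58) - 1995*1/62 = -69/1508 - 1995/62 = -1506369/46748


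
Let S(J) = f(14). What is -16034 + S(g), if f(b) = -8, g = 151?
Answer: -16042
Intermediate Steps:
S(J) = -8
-16034 + S(g) = -16034 - 8 = -16042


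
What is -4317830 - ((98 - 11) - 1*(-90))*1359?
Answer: -4558373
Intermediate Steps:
-4317830 - ((98 - 11) - 1*(-90))*1359 = -4317830 - (87 + 90)*1359 = -4317830 - 177*1359 = -4317830 - 1*240543 = -4317830 - 240543 = -4558373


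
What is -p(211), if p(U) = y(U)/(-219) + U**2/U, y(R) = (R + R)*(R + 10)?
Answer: 47053/219 ≈ 214.85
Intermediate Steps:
y(R) = 2*R*(10 + R) (y(R) = (2*R)*(10 + R) = 2*R*(10 + R))
p(U) = U - 2*U*(10 + U)/219 (p(U) = (2*U*(10 + U))/(-219) + U**2/U = (2*U*(10 + U))*(-1/219) + U = -2*U*(10 + U)/219 + U = U - 2*U*(10 + U)/219)
-p(211) = -211*(199 - 2*211)/219 = -211*(199 - 422)/219 = -211*(-223)/219 = -1*(-47053/219) = 47053/219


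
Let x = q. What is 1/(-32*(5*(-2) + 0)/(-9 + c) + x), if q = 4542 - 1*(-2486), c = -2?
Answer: 11/76988 ≈ 0.00014288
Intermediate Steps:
q = 7028 (q = 4542 + 2486 = 7028)
x = 7028
1/(-32*(5*(-2) + 0)/(-9 + c) + x) = 1/(-32*(5*(-2) + 0)/(-9 - 2) + 7028) = 1/(-32*(-10 + 0)/(-11) + 7028) = 1/(-32*(-10*(-1/11)) + 7028) = 1/(-32*10/11 + 7028) = 1/(-16*20/11 + 7028) = 1/(-320/11 + 7028) = 1/(76988/11) = 11/76988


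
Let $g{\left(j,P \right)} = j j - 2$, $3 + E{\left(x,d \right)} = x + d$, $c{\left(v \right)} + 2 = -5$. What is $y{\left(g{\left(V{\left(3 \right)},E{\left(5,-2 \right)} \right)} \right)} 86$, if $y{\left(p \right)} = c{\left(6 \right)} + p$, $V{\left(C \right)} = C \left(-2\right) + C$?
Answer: $0$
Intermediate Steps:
$c{\left(v \right)} = -7$ ($c{\left(v \right)} = -2 - 5 = -7$)
$E{\left(x,d \right)} = -3 + d + x$ ($E{\left(x,d \right)} = -3 + \left(x + d\right) = -3 + \left(d + x\right) = -3 + d + x$)
$V{\left(C \right)} = - C$ ($V{\left(C \right)} = - 2 C + C = - C$)
$g{\left(j,P \right)} = -2 + j^{2}$ ($g{\left(j,P \right)} = j^{2} - 2 = -2 + j^{2}$)
$y{\left(p \right)} = -7 + p$
$y{\left(g{\left(V{\left(3 \right)},E{\left(5,-2 \right)} \right)} \right)} 86 = \left(-7 - \left(2 - \left(\left(-1\right) 3\right)^{2}\right)\right) 86 = \left(-7 - \left(2 - \left(-3\right)^{2}\right)\right) 86 = \left(-7 + \left(-2 + 9\right)\right) 86 = \left(-7 + 7\right) 86 = 0 \cdot 86 = 0$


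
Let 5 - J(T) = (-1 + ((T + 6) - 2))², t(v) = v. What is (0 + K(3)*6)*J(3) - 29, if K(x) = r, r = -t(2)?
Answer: 343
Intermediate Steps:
J(T) = 5 - (3 + T)² (J(T) = 5 - (-1 + ((T + 6) - 2))² = 5 - (-1 + ((6 + T) - 2))² = 5 - (-1 + (4 + T))² = 5 - (3 + T)²)
r = -2 (r = -1*2 = -2)
K(x) = -2
(0 + K(3)*6)*J(3) - 29 = (0 - 2*6)*(5 - (3 + 3)²) - 29 = (0 - 12)*(5 - 1*6²) - 29 = -12*(5 - 1*36) - 29 = -12*(5 - 36) - 29 = -12*(-31) - 29 = 372 - 29 = 343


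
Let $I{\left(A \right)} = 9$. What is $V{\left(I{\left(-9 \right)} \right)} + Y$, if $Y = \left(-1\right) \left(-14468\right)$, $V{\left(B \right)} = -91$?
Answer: $14377$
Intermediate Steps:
$Y = 14468$
$V{\left(I{\left(-9 \right)} \right)} + Y = -91 + 14468 = 14377$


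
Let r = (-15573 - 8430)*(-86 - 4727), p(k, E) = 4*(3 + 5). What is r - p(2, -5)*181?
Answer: 115520647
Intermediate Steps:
p(k, E) = 32 (p(k, E) = 4*8 = 32)
r = 115526439 (r = -24003*(-4813) = 115526439)
r - p(2, -5)*181 = 115526439 - 32*181 = 115526439 - 1*5792 = 115526439 - 5792 = 115520647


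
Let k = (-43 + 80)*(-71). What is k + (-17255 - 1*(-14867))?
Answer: -5015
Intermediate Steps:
k = -2627 (k = 37*(-71) = -2627)
k + (-17255 - 1*(-14867)) = -2627 + (-17255 - 1*(-14867)) = -2627 + (-17255 + 14867) = -2627 - 2388 = -5015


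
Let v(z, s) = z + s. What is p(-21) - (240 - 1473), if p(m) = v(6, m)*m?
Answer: 1548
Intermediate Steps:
v(z, s) = s + z
p(m) = m*(6 + m) (p(m) = (m + 6)*m = (6 + m)*m = m*(6 + m))
p(-21) - (240 - 1473) = -21*(6 - 21) - (240 - 1473) = -21*(-15) - 1*(-1233) = 315 + 1233 = 1548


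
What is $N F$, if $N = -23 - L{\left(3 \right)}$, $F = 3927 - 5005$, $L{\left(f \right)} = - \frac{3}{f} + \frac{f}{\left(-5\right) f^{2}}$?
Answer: $\frac{354662}{15} \approx 23644.0$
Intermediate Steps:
$L{\left(f \right)} = - \frac{16}{5 f}$ ($L{\left(f \right)} = - \frac{3}{f} + f \left(- \frac{1}{5 f^{2}}\right) = - \frac{3}{f} - \frac{1}{5 f} = - \frac{16}{5 f}$)
$F = -1078$ ($F = 3927 - 5005 = -1078$)
$N = - \frac{329}{15}$ ($N = -23 - - \frac{16}{5 \cdot 3} = -23 - \left(- \frac{16}{5}\right) \frac{1}{3} = -23 - - \frac{16}{15} = -23 + \frac{16}{15} = - \frac{329}{15} \approx -21.933$)
$N F = \left(- \frac{329}{15}\right) \left(-1078\right) = \frac{354662}{15}$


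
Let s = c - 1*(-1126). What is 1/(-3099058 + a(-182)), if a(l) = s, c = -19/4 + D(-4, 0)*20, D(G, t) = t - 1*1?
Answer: -4/12391827 ≈ -3.2279e-7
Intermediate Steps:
D(G, t) = -1 + t (D(G, t) = t - 1 = -1 + t)
c = -99/4 (c = -19/4 + (-1 + 0)*20 = -19*¼ - 1*20 = -19/4 - 20 = -99/4 ≈ -24.750)
s = 4405/4 (s = -99/4 - 1*(-1126) = -99/4 + 1126 = 4405/4 ≈ 1101.3)
a(l) = 4405/4
1/(-3099058 + a(-182)) = 1/(-3099058 + 4405/4) = 1/(-12391827/4) = -4/12391827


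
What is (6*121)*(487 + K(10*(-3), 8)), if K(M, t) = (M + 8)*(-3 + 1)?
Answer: 385506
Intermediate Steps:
K(M, t) = -16 - 2*M (K(M, t) = (8 + M)*(-2) = -16 - 2*M)
(6*121)*(487 + K(10*(-3), 8)) = (6*121)*(487 + (-16 - 20*(-3))) = 726*(487 + (-16 - 2*(-30))) = 726*(487 + (-16 + 60)) = 726*(487 + 44) = 726*531 = 385506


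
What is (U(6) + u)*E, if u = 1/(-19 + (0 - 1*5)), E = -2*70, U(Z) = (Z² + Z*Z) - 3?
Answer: -57925/6 ≈ -9654.2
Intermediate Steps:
U(Z) = -3 + 2*Z² (U(Z) = (Z² + Z²) - 3 = 2*Z² - 3 = -3 + 2*Z²)
E = -140
u = -1/24 (u = 1/(-19 + (0 - 5)) = 1/(-19 - 5) = 1/(-24) = -1/24 ≈ -0.041667)
(U(6) + u)*E = ((-3 + 2*6²) - 1/24)*(-140) = ((-3 + 2*36) - 1/24)*(-140) = ((-3 + 72) - 1/24)*(-140) = (69 - 1/24)*(-140) = (1655/24)*(-140) = -57925/6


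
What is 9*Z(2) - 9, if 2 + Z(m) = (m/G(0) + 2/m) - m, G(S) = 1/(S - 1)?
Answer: -54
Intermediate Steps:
G(S) = 1/(-1 + S)
Z(m) = -2 - 2*m + 2/m (Z(m) = -2 + ((m/(1/(-1 + 0)) + 2/m) - m) = -2 + ((m/(1/(-1)) + 2/m) - m) = -2 + ((m/(-1) + 2/m) - m) = -2 + ((m*(-1) + 2/m) - m) = -2 + ((-m + 2/m) - m) = -2 + (-2*m + 2/m) = -2 - 2*m + 2/m)
9*Z(2) - 9 = 9*(-2 - 2*2 + 2/2) - 9 = 9*(-2 - 4 + 2*(½)) - 9 = 9*(-2 - 4 + 1) - 9 = 9*(-5) - 9 = -45 - 9 = -54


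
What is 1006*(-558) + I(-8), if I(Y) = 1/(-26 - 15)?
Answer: -23015269/41 ≈ -5.6135e+5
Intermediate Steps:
I(Y) = -1/41 (I(Y) = 1/(-41) = -1/41)
1006*(-558) + I(-8) = 1006*(-558) - 1/41 = -561348 - 1/41 = -23015269/41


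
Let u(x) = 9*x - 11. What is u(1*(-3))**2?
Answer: 1444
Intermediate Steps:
u(x) = -11 + 9*x
u(1*(-3))**2 = (-11 + 9*(1*(-3)))**2 = (-11 + 9*(-3))**2 = (-11 - 27)**2 = (-38)**2 = 1444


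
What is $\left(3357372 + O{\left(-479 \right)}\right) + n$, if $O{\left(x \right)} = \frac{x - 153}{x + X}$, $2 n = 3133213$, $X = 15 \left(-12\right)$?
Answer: $\frac{6489804927}{1318} \approx 4.924 \cdot 10^{6}$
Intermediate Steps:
$X = -180$
$n = \frac{3133213}{2}$ ($n = \frac{1}{2} \cdot 3133213 = \frac{3133213}{2} \approx 1.5666 \cdot 10^{6}$)
$O{\left(x \right)} = \frac{-153 + x}{-180 + x}$ ($O{\left(x \right)} = \frac{x - 153}{x - 180} = \frac{-153 + x}{-180 + x}$)
$\left(3357372 + O{\left(-479 \right)}\right) + n = \left(3357372 + \frac{-153 - 479}{-180 - 479}\right) + \frac{3133213}{2} = \left(3357372 + \frac{1}{-659} \left(-632\right)\right) + \frac{3133213}{2} = \left(3357372 - - \frac{632}{659}\right) + \frac{3133213}{2} = \left(3357372 + \frac{632}{659}\right) + \frac{3133213}{2} = \frac{2212508780}{659} + \frac{3133213}{2} = \frac{6489804927}{1318}$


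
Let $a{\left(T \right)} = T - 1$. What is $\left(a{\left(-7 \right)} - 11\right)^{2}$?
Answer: $361$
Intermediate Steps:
$a{\left(T \right)} = -1 + T$ ($a{\left(T \right)} = T - 1 = -1 + T$)
$\left(a{\left(-7 \right)} - 11\right)^{2} = \left(\left(-1 - 7\right) - 11\right)^{2} = \left(-8 - 11\right)^{2} = \left(-19\right)^{2} = 361$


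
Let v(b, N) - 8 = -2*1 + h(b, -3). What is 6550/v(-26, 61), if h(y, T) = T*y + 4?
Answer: 3275/44 ≈ 74.432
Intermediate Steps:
h(y, T) = 4 + T*y
v(b, N) = 10 - 3*b (v(b, N) = 8 + (-2*1 + (4 - 3*b)) = 8 + (-2 + (4 - 3*b)) = 8 + (2 - 3*b) = 10 - 3*b)
6550/v(-26, 61) = 6550/(10 - 3*(-26)) = 6550/(10 + 78) = 6550/88 = 6550*(1/88) = 3275/44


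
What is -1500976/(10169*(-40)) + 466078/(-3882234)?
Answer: 352347385819/98696093865 ≈ 3.5700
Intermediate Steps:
-1500976/(10169*(-40)) + 466078/(-3882234) = -1500976/(-406760) + 466078*(-1/3882234) = -1500976*(-1/406760) - 233039/1941117 = 187622/50845 - 233039/1941117 = 352347385819/98696093865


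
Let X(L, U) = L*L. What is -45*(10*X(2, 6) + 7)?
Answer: -2115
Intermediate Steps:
X(L, U) = L²
-45*(10*X(2, 6) + 7) = -45*(10*2² + 7) = -45*(10*4 + 7) = -45*(40 + 7) = -45*47 = -2115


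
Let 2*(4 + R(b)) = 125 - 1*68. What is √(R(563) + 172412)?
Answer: √689746/2 ≈ 415.25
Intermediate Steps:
R(b) = 49/2 (R(b) = -4 + (125 - 1*68)/2 = -4 + (125 - 68)/2 = -4 + (½)*57 = -4 + 57/2 = 49/2)
√(R(563) + 172412) = √(49/2 + 172412) = √(344873/2) = √689746/2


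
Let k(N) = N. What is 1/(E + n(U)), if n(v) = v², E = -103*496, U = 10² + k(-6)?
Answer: -1/42252 ≈ -2.3668e-5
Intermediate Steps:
U = 94 (U = 10² - 6 = 100 - 6 = 94)
E = -51088
1/(E + n(U)) = 1/(-51088 + 94²) = 1/(-51088 + 8836) = 1/(-42252) = -1/42252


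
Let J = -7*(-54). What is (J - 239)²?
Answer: 19321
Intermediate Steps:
J = 378
(J - 239)² = (378 - 239)² = 139² = 19321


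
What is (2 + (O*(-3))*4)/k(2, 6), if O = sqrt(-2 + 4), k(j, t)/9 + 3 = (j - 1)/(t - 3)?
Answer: -1/12 + sqrt(2)/2 ≈ 0.62377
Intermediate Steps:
k(j, t) = -27 + 9*(-1 + j)/(-3 + t) (k(j, t) = -27 + 9*((j - 1)/(t - 3)) = -27 + 9*((-1 + j)/(-3 + t)) = -27 + 9*(-1 + j)/(-3 + t))
O = sqrt(2) ≈ 1.4142
(2 + (O*(-3))*4)/k(2, 6) = (2 + (sqrt(2)*(-3))*4)/((9*(8 + 2 - 3*6)/(-3 + 6))) = (2 - 3*sqrt(2)*4)/((9*(8 + 2 - 18)/3)) = (2 - 12*sqrt(2))/((9*(1/3)*(-8))) = (2 - 12*sqrt(2))/(-24) = (2 - 12*sqrt(2))*(-1/24) = -1/12 + sqrt(2)/2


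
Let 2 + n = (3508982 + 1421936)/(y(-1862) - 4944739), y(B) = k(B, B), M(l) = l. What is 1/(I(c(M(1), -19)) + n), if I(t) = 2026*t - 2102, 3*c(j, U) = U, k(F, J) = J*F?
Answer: -1477695/22074798308 ≈ -6.6940e-5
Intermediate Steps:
k(F, J) = F*J
c(j, U) = U/3
y(B) = B² (y(B) = B*B = B²)
I(t) = -2102 + 2026*t
n = -7886308/1477695 (n = -2 + (3508982 + 1421936)/((-1862)² - 4944739) = -2 + 4930918/(3467044 - 4944739) = -2 + 4930918/(-1477695) = -2 + 4930918*(-1/1477695) = -2 - 4930918/1477695 = -7886308/1477695 ≈ -5.3369)
1/(I(c(M(1), -19)) + n) = 1/((-2102 + 2026*((⅓)*(-19))) - 7886308/1477695) = 1/((-2102 + 2026*(-19/3)) - 7886308/1477695) = 1/((-2102 - 38494/3) - 7886308/1477695) = 1/(-44800/3 - 7886308/1477695) = 1/(-22074798308/1477695) = -1477695/22074798308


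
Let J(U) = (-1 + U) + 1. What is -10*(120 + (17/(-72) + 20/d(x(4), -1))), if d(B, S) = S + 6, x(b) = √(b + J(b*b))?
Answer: -44555/36 ≈ -1237.6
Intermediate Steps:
J(U) = U
x(b) = √(b + b²) (x(b) = √(b + b*b) = √(b + b²))
d(B, S) = 6 + S
-10*(120 + (17/(-72) + 20/d(x(4), -1))) = -10*(120 + (17/(-72) + 20/(6 - 1))) = -10*(120 + (17*(-1/72) + 20/5)) = -10*(120 + (-17/72 + 20*(⅕))) = -10*(120 + (-17/72 + 4)) = -10*(120 + 271/72) = -10*8911/72 = -44555/36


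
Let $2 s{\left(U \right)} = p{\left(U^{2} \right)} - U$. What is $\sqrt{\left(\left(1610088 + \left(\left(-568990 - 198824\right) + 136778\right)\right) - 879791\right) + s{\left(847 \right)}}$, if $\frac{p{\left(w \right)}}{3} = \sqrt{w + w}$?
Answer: $\frac{\sqrt{395350 + 5082 \sqrt{2}}}{2} \approx 317.23$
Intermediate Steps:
$p{\left(w \right)} = 3 \sqrt{2} \sqrt{w}$ ($p{\left(w \right)} = 3 \sqrt{w + w} = 3 \sqrt{2 w} = 3 \sqrt{2} \sqrt{w}$)
$s{\left(U \right)} = - \frac{U}{2} + \frac{3 \sqrt{2} \sqrt{U^{2}}}{2}$ ($s{\left(U \right)} = \frac{3 \sqrt{2} \sqrt{U^{2}} - U}{2} = \frac{- U + 3 \sqrt{2} \sqrt{U^{2}}}{2} = - \frac{U}{2} + \frac{3 \sqrt{2} \sqrt{U^{2}}}{2}$)
$\sqrt{\left(\left(1610088 + \left(\left(-568990 - 198824\right) + 136778\right)\right) - 879791\right) + s{\left(847 \right)}} = \sqrt{\left(\left(1610088 + \left(\left(-568990 - 198824\right) + 136778\right)\right) - 879791\right) - \left(\frac{847}{2} - \frac{3 \sqrt{2} \sqrt{847^{2}}}{2}\right)} = \sqrt{\left(\left(1610088 + \left(-767814 + 136778\right)\right) - 879791\right) - \left(\frac{847}{2} - \frac{3 \sqrt{2} \sqrt{717409}}{2}\right)} = \sqrt{\left(\left(1610088 - 631036\right) - 879791\right) - \left(\frac{847}{2} - \frac{3}{2} \sqrt{2} \cdot 847\right)} = \sqrt{\left(979052 - 879791\right) - \left(\frac{847}{2} - \frac{2541 \sqrt{2}}{2}\right)} = \sqrt{99261 - \left(\frac{847}{2} - \frac{2541 \sqrt{2}}{2}\right)} = \sqrt{\frac{197675}{2} + \frac{2541 \sqrt{2}}{2}}$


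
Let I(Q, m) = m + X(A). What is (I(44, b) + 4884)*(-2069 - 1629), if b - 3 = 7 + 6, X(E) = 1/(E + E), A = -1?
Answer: -18118351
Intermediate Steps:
X(E) = 1/(2*E)
b = 16 (b = 3 + (7 + 6) = 3 + 13 = 16)
I(Q, m) = -1/2 + m (I(Q, m) = m + (1/2)/(-1) = m + (1/2)*(-1) = m - 1/2 = -1/2 + m)
(I(44, b) + 4884)*(-2069 - 1629) = ((-1/2 + 16) + 4884)*(-2069 - 1629) = (31/2 + 4884)*(-3698) = (9799/2)*(-3698) = -18118351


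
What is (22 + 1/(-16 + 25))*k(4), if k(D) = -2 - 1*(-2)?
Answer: 0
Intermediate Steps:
k(D) = 0 (k(D) = -2 + 2 = 0)
(22 + 1/(-16 + 25))*k(4) = (22 + 1/(-16 + 25))*0 = (22 + 1/9)*0 = (22 + ⅑)*0 = (199/9)*0 = 0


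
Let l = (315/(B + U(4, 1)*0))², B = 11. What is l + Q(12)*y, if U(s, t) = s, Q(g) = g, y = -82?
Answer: -19839/121 ≈ -163.96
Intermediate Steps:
l = 99225/121 (l = (315/(11 + 4*0))² = (315/(11 + 0))² = (315/11)² = 99225/121 ≈ 820.04)
l + Q(12)*y = 99225/121 + 12*(-82) = 99225/121 - 984 = -19839/121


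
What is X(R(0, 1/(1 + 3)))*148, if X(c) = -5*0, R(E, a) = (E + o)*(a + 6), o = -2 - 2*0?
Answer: 0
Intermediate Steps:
o = -2 (o = -2 + 0 = -2)
R(E, a) = (-2 + E)*(6 + a) (R(E, a) = (E - 2)*(a + 6) = (-2 + E)*(6 + a))
X(c) = 0
X(R(0, 1/(1 + 3)))*148 = 0*148 = 0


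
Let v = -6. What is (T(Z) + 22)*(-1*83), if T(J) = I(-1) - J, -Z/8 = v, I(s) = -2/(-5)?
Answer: 10624/5 ≈ 2124.8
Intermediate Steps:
I(s) = 2/5 (I(s) = -2*(-1/5) = 2/5)
Z = 48 (Z = -8*(-6) = 48)
T(J) = 2/5 - J
(T(Z) + 22)*(-1*83) = ((2/5 - 1*48) + 22)*(-1*83) = ((2/5 - 48) + 22)*(-83) = (-238/5 + 22)*(-83) = -128/5*(-83) = 10624/5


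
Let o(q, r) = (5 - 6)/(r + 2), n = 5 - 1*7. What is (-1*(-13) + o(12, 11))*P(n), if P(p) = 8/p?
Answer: -672/13 ≈ -51.692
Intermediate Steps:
n = -2 (n = 5 - 7 = -2)
o(q, r) = -1/(2 + r)
(-1*(-13) + o(12, 11))*P(n) = (-1*(-13) - 1/(2 + 11))*(8/(-2)) = (13 - 1/13)*(8*(-½)) = (13 - 1*1/13)*(-4) = (13 - 1/13)*(-4) = (168/13)*(-4) = -672/13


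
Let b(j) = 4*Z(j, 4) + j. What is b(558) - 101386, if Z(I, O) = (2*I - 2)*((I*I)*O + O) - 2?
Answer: 5549668924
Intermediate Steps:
Z(I, O) = -2 + (-2 + 2*I)*(O + O*I²) (Z(I, O) = (-2 + 2*I)*(I²*O + O) - 2 = (-2 + 2*I)*(O*I² + O) - 2 = (-2 + 2*I)*(O + O*I²) - 2 = -2 + (-2 + 2*I)*(O + O*I²))
b(j) = -40 - 32*j² + 32*j³ + 33*j (b(j) = 4*(-2 - 2*4 - 2*4*j² + 2*j*4 + 2*4*j³) + j = 4*(-2 - 8 - 8*j² + 8*j + 8*j³) + j = 4*(-10 - 8*j² + 8*j + 8*j³) + j = (-40 - 32*j² + 32*j + 32*j³) + j = -40 - 32*j² + 32*j³ + 33*j)
b(558) - 101386 = (-40 - 32*558² + 32*558³ + 33*558) - 101386 = (-40 - 32*311364 + 32*173741112 + 18414) - 101386 = (-40 - 9963648 + 5559715584 + 18414) - 101386 = 5549770310 - 101386 = 5549668924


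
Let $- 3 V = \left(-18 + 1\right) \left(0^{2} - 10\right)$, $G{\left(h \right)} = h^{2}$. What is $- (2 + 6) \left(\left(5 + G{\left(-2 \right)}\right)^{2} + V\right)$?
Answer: $- \frac{584}{3} \approx -194.67$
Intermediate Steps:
$V = - \frac{170}{3}$ ($V = - \frac{\left(-18 + 1\right) \left(0^{2} - 10\right)}{3} = - \frac{\left(-17\right) \left(0 - 10\right)}{3} = - \frac{\left(-17\right) \left(-10\right)}{3} = \left(- \frac{1}{3}\right) 170 = - \frac{170}{3} \approx -56.667$)
$- (2 + 6) \left(\left(5 + G{\left(-2 \right)}\right)^{2} + V\right) = - (2 + 6) \left(\left(5 + \left(-2\right)^{2}\right)^{2} - \frac{170}{3}\right) = \left(-1\right) 8 \left(\left(5 + 4\right)^{2} - \frac{170}{3}\right) = - 8 \left(9^{2} - \frac{170}{3}\right) = - 8 \left(81 - \frac{170}{3}\right) = \left(-8\right) \frac{73}{3} = - \frac{584}{3}$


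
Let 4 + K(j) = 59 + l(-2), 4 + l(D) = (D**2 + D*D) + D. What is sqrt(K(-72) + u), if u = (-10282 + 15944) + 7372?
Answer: sqrt(13091) ≈ 114.42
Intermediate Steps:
l(D) = -4 + D + 2*D**2 (l(D) = -4 + ((D**2 + D*D) + D) = -4 + ((D**2 + D**2) + D) = -4 + (2*D**2 + D) = -4 + (D + 2*D**2) = -4 + D + 2*D**2)
u = 13034 (u = 5662 + 7372 = 13034)
K(j) = 57 (K(j) = -4 + (59 + (-4 - 2 + 2*(-2)**2)) = -4 + (59 + (-4 - 2 + 2*4)) = -4 + (59 + (-4 - 2 + 8)) = -4 + (59 + 2) = -4 + 61 = 57)
sqrt(K(-72) + u) = sqrt(57 + 13034) = sqrt(13091)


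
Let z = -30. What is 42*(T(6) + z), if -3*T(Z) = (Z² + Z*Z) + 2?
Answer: -2296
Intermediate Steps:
T(Z) = -⅔ - 2*Z²/3 (T(Z) = -((Z² + Z*Z) + 2)/3 = -((Z² + Z²) + 2)/3 = -(2*Z² + 2)/3 = -(2 + 2*Z²)/3 = -⅔ - 2*Z²/3)
42*(T(6) + z) = 42*((-⅔ - ⅔*6²) - 30) = 42*((-⅔ - ⅔*36) - 30) = 42*((-⅔ - 24) - 30) = 42*(-74/3 - 30) = 42*(-164/3) = -2296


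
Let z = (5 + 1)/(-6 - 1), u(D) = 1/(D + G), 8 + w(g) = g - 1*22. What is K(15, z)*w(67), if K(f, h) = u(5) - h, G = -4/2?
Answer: 925/21 ≈ 44.048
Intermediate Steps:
w(g) = -30 + g (w(g) = -8 + (g - 1*22) = -8 + (g - 22) = -8 + (-22 + g) = -30 + g)
G = -2 (G = -4*½ = -2)
u(D) = 1/(-2 + D) (u(D) = 1/(D - 2) = 1/(-2 + D))
z = -6/7 (z = 6/(-7) = 6*(-⅐) = -6/7 ≈ -0.85714)
K(f, h) = ⅓ - h (K(f, h) = 1/(-2 + 5) - h = 1/3 - h = ⅓ - h)
K(15, z)*w(67) = (⅓ - 1*(-6/7))*(-30 + 67) = (⅓ + 6/7)*37 = (25/21)*37 = 925/21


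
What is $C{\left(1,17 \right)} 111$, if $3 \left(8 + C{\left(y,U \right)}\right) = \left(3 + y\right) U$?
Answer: $1628$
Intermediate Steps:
$C{\left(y,U \right)} = -8 + \frac{U \left(3 + y\right)}{3}$ ($C{\left(y,U \right)} = -8 + \frac{\left(3 + y\right) U}{3} = -8 + \frac{U \left(3 + y\right)}{3}$)
$C{\left(1,17 \right)} 111 = \left(-8 + 17 + \frac{1}{3} \cdot 17 \cdot 1\right) 111 = \left(-8 + 17 + \frac{17}{3}\right) 111 = \frac{44}{3} \cdot 111 = 1628$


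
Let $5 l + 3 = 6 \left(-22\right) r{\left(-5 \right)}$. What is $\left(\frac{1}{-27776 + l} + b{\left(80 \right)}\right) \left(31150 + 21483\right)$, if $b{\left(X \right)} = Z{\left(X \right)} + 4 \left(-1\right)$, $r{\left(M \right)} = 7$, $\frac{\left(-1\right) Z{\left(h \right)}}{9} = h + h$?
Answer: $- \frac{10625619147129}{139807} \approx -7.6002 \cdot 10^{7}$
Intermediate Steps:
$Z{\left(h \right)} = - 18 h$ ($Z{\left(h \right)} = - 9 \left(h + h\right) = - 9 \cdot 2 h = - 18 h$)
$l = - \frac{927}{5}$ ($l = - \frac{3}{5} + \frac{6 \left(-22\right) 7}{5} = - \frac{3}{5} + \frac{\left(-132\right) 7}{5} = - \frac{3}{5} + \frac{1}{5} \left(-924\right) = - \frac{3}{5} - \frac{924}{5} = - \frac{927}{5} \approx -185.4$)
$b{\left(X \right)} = -4 - 18 X$ ($b{\left(X \right)} = - 18 X + 4 \left(-1\right) = - 18 X - 4 = -4 - 18 X$)
$\left(\frac{1}{-27776 + l} + b{\left(80 \right)}\right) \left(31150 + 21483\right) = \left(\frac{1}{-27776 - \frac{927}{5}} - 1444\right) \left(31150 + 21483\right) = \left(\frac{1}{- \frac{139807}{5}} - 1444\right) 52633 = \left(- \frac{5}{139807} - 1444\right) 52633 = \left(- \frac{201881313}{139807}\right) 52633 = - \frac{10625619147129}{139807}$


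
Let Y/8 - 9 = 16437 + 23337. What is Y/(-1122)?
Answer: -53044/187 ≈ -283.66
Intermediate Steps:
Y = 318264 (Y = 72 + 8*(16437 + 23337) = 72 + 8*39774 = 72 + 318192 = 318264)
Y/(-1122) = 318264/(-1122) = 318264*(-1/1122) = -53044/187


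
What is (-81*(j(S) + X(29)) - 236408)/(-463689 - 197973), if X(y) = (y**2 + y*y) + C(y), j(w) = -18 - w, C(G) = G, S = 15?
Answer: 186163/330831 ≈ 0.56271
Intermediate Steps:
X(y) = y + 2*y**2 (X(y) = (y**2 + y*y) + y = (y**2 + y**2) + y = 2*y**2 + y = y + 2*y**2)
(-81*(j(S) + X(29)) - 236408)/(-463689 - 197973) = (-81*((-18 - 1*15) + 29*(1 + 2*29)) - 236408)/(-463689 - 197973) = (-81*((-18 - 15) + 29*(1 + 58)) - 236408)/(-661662) = (-81*(-33 + 29*59) - 236408)*(-1/661662) = (-81*(-33 + 1711) - 236408)*(-1/661662) = (-81*1678 - 236408)*(-1/661662) = (-135918 - 236408)*(-1/661662) = -372326*(-1/661662) = 186163/330831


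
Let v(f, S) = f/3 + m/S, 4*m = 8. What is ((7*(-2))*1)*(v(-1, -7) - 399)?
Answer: 16784/3 ≈ 5594.7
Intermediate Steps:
m = 2 (m = (¼)*8 = 2)
v(f, S) = 2/S + f/3 (v(f, S) = f/3 + 2/S = 2/S + f/3)
((7*(-2))*1)*(v(-1, -7) - 399) = ((7*(-2))*1)*((2/(-7) + (⅓)*(-1)) - 399) = (-14*1)*((2*(-⅐) - ⅓) - 399) = -14*((-2/7 - ⅓) - 399) = -14*(-13/21 - 399) = -14*(-8392/21) = 16784/3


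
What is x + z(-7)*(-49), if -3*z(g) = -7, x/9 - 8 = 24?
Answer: 521/3 ≈ 173.67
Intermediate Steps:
x = 288 (x = 72 + 9*24 = 72 + 216 = 288)
z(g) = 7/3 (z(g) = -⅓*(-7) = 7/3)
x + z(-7)*(-49) = 288 + (7/3)*(-49) = 288 - 343/3 = 521/3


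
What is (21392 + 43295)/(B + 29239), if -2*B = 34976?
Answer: 64687/11751 ≈ 5.5048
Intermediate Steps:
B = -17488 (B = -½*34976 = -17488)
(21392 + 43295)/(B + 29239) = (21392 + 43295)/(-17488 + 29239) = 64687/11751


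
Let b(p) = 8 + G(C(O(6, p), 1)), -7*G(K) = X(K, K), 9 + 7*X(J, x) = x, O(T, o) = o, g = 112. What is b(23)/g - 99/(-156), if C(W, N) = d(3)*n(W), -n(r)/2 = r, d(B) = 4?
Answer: 52881/71344 ≈ 0.74121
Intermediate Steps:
n(r) = -2*r
X(J, x) = -9/7 + x/7
C(W, N) = -8*W (C(W, N) = 4*(-2*W) = -8*W)
G(K) = 9/49 - K/49 (G(K) = -(-9/7 + K/7)/7 = 9/49 - K/49)
b(p) = 401/49 + 8*p/49 (b(p) = 8 + (9/49 - (-8)*p/49) = 8 + (9/49 + 8*p/49) = 401/49 + 8*p/49)
b(23)/g - 99/(-156) = (401/49 + (8/49)*23)/112 - 99/(-156) = (401/49 + 184/49)*(1/112) - 99*(-1/156) = (585/49)*(1/112) + 33/52 = 585/5488 + 33/52 = 52881/71344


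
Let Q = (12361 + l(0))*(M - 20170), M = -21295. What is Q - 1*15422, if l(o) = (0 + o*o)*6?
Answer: -512564287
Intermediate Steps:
l(o) = 6*o**2 (l(o) = (0 + o**2)*6 = o**2*6 = 6*o**2)
Q = -512548865 (Q = (12361 + 6*0**2)*(-21295 - 20170) = (12361 + 6*0)*(-41465) = (12361 + 0)*(-41465) = 12361*(-41465) = -512548865)
Q - 1*15422 = -512548865 - 1*15422 = -512548865 - 15422 = -512564287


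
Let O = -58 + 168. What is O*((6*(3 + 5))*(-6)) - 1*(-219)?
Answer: -31461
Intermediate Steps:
O = 110
O*((6*(3 + 5))*(-6)) - 1*(-219) = 110*((6*(3 + 5))*(-6)) - 1*(-219) = 110*((6*8)*(-6)) + 219 = 110*(48*(-6)) + 219 = 110*(-288) + 219 = -31680 + 219 = -31461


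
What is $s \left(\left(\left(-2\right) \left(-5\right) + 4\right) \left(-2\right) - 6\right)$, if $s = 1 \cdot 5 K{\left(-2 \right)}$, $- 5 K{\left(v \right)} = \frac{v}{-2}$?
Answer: $34$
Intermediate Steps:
$K{\left(v \right)} = \frac{v}{10}$ ($K{\left(v \right)} = - \frac{v \frac{1}{-2}}{5} = - \frac{v \left(- \frac{1}{2}\right)}{5} = - \frac{\left(- \frac{1}{2}\right) v}{5} = \frac{v}{10}$)
$s = -1$ ($s = 1 \cdot 5 \cdot \frac{1}{10} \left(-2\right) = 5 \left(- \frac{1}{5}\right) = -1$)
$s \left(\left(\left(-2\right) \left(-5\right) + 4\right) \left(-2\right) - 6\right) = - (\left(\left(-2\right) \left(-5\right) + 4\right) \left(-2\right) - 6) = - (\left(10 + 4\right) \left(-2\right) - 6) = - (14 \left(-2\right) - 6) = - (-28 - 6) = \left(-1\right) \left(-34\right) = 34$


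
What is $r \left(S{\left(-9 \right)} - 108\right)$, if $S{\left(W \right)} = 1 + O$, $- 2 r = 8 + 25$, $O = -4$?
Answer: $\frac{3663}{2} \approx 1831.5$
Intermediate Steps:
$r = - \frac{33}{2}$ ($r = - \frac{8 + 25}{2} = \left(- \frac{1}{2}\right) 33 = - \frac{33}{2} \approx -16.5$)
$S{\left(W \right)} = -3$ ($S{\left(W \right)} = 1 - 4 = -3$)
$r \left(S{\left(-9 \right)} - 108\right) = - \frac{33 \left(-3 - 108\right)}{2} = \left(- \frac{33}{2}\right) \left(-111\right) = \frac{3663}{2}$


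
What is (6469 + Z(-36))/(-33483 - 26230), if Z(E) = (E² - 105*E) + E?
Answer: -11509/59713 ≈ -0.19274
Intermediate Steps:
Z(E) = E² - 104*E
(6469 + Z(-36))/(-33483 - 26230) = (6469 - 36*(-104 - 36))/(-33483 - 26230) = (6469 - 36*(-140))/(-59713) = (6469 + 5040)*(-1/59713) = 11509*(-1/59713) = -11509/59713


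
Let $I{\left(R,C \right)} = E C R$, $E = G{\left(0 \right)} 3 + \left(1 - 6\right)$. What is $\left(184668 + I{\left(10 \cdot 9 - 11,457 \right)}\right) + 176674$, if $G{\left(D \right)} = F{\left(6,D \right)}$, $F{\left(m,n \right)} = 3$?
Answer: $505754$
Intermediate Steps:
$G{\left(D \right)} = 3$
$E = 4$ ($E = 3 \cdot 3 + \left(1 - 6\right) = 9 + \left(1 - 6\right) = 9 - 5 = 4$)
$I{\left(R,C \right)} = 4 C R$
$\left(184668 + I{\left(10 \cdot 9 - 11,457 \right)}\right) + 176674 = \left(184668 + 4 \cdot 457 \left(10 \cdot 9 - 11\right)\right) + 176674 = \left(184668 + 4 \cdot 457 \left(90 - 11\right)\right) + 176674 = \left(184668 + 4 \cdot 457 \cdot 79\right) + 176674 = \left(184668 + 144412\right) + 176674 = 329080 + 176674 = 505754$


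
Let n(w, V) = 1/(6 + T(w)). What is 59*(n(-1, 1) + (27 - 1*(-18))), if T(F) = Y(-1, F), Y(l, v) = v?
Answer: 13334/5 ≈ 2666.8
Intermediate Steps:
T(F) = F
n(w, V) = 1/(6 + w)
59*(n(-1, 1) + (27 - 1*(-18))) = 59*(1/(6 - 1) + (27 - 1*(-18))) = 59*(1/5 + (27 + 18)) = 59*(⅕ + 45) = 59*(226/5) = 13334/5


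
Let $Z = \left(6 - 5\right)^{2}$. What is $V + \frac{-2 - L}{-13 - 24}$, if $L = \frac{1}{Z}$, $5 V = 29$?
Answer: $\frac{1088}{185} \approx 5.8811$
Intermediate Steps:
$V = \frac{29}{5}$ ($V = \frac{1}{5} \cdot 29 = \frac{29}{5} \approx 5.8$)
$Z = 1$ ($Z = 1^{2} = 1$)
$L = 1$ ($L = 1^{-1} = 1$)
$V + \frac{-2 - L}{-13 - 24} = \frac{29}{5} + \frac{-2 - 1}{-13 - 24} = \frac{29}{5} + \frac{-2 - 1}{-37} = \frac{29}{5} - - \frac{3}{37} = \frac{29}{5} + \frac{3}{37} = \frac{1088}{185}$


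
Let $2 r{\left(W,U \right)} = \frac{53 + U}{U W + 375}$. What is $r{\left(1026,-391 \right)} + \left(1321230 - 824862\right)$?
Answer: $\frac{198939827257}{400791} \approx 4.9637 \cdot 10^{5}$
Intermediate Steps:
$r{\left(W,U \right)} = \frac{53 + U}{2 \left(375 + U W\right)}$ ($r{\left(W,U \right)} = \frac{\left(53 + U\right) \frac{1}{U W + 375}}{2} = \frac{\left(53 + U\right) \frac{1}{375 + U W}}{2} = \frac{\frac{1}{375 + U W} \left(53 + U\right)}{2} = \frac{53 + U}{2 \left(375 + U W\right)}$)
$r{\left(1026,-391 \right)} + \left(1321230 - 824862\right) = \frac{53 - 391}{2 \left(375 - 401166\right)} + \left(1321230 - 824862\right) = \frac{1}{2} \frac{1}{375 - 401166} \left(-338\right) + 496368 = \frac{1}{2} \frac{1}{-400791} \left(-338\right) + 496368 = \frac{1}{2} \left(- \frac{1}{400791}\right) \left(-338\right) + 496368 = \frac{169}{400791} + 496368 = \frac{198939827257}{400791}$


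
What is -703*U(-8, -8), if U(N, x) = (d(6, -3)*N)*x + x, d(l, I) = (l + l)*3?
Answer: -1614088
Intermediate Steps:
d(l, I) = 6*l (d(l, I) = (2*l)*3 = 6*l)
U(N, x) = x + 36*N*x (U(N, x) = ((6*6)*N)*x + x = (36*N)*x + x = 36*N*x + x = x + 36*N*x)
-703*U(-8, -8) = -(-5624)*(1 + 36*(-8)) = -(-5624)*(1 - 288) = -(-5624)*(-287) = -703*2296 = -1614088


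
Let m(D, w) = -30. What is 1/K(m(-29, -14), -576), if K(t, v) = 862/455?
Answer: 455/862 ≈ 0.52784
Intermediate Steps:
K(t, v) = 862/455 (K(t, v) = 862*(1/455) = 862/455)
1/K(m(-29, -14), -576) = 1/(862/455) = 455/862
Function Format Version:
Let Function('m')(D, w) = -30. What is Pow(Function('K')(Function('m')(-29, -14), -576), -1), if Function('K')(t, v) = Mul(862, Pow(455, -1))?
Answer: Rational(455, 862) ≈ 0.52784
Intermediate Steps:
Function('K')(t, v) = Rational(862, 455) (Function('K')(t, v) = Mul(862, Rational(1, 455)) = Rational(862, 455))
Pow(Function('K')(Function('m')(-29, -14), -576), -1) = Pow(Rational(862, 455), -1) = Rational(455, 862)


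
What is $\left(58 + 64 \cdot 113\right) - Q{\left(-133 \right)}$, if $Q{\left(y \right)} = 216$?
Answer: $7074$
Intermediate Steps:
$\left(58 + 64 \cdot 113\right) - Q{\left(-133 \right)} = \left(58 + 64 \cdot 113\right) - 216 = \left(58 + 7232\right) - 216 = 7290 - 216 = 7074$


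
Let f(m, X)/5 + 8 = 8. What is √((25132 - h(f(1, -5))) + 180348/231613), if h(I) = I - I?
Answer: 2*√337059349989958/231613 ≈ 158.53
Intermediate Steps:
f(m, X) = 0 (f(m, X) = -40 + 5*8 = -40 + 40 = 0)
h(I) = 0
√((25132 - h(f(1, -5))) + 180348/231613) = √((25132 - 1*0) + 180348/231613) = √((25132 + 0) + 180348*(1/231613)) = √(25132 + 180348/231613) = √(5821078264/231613) = 2*√337059349989958/231613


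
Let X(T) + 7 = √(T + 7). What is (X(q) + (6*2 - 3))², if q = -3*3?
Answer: (2 + I*√2)² ≈ 2.0 + 5.6569*I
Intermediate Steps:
q = -9
X(T) = -7 + √(7 + T) (X(T) = -7 + √(T + 7) = -7 + √(7 + T))
(X(q) + (6*2 - 3))² = ((-7 + √(7 - 9)) + (6*2 - 3))² = ((-7 + √(-2)) + (12 - 3))² = ((-7 + I*√2) + 9)² = (2 + I*√2)²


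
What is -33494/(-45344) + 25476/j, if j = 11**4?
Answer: 74798609/30176432 ≈ 2.4787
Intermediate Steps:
j = 14641
-33494/(-45344) + 25476/j = -33494/(-45344) + 25476/14641 = -33494*(-1/45344) + 25476*(1/14641) = 16747/22672 + 2316/1331 = 74798609/30176432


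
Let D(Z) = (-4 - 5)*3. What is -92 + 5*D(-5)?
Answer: -227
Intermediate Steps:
D(Z) = -27 (D(Z) = -9*3 = -27)
-92 + 5*D(-5) = -92 + 5*(-27) = -92 - 135 = -227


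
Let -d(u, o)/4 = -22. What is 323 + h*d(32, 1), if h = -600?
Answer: -52477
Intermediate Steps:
d(u, o) = 88 (d(u, o) = -4*(-22) = 88)
323 + h*d(32, 1) = 323 - 600*88 = 323 - 52800 = -52477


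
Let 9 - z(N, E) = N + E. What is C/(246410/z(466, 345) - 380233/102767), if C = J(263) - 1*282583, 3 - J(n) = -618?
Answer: 829966566461/915277262 ≈ 906.79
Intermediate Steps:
J(n) = 621 (J(n) = 3 - 1*(-618) = 3 + 618 = 621)
z(N, E) = 9 - E - N (z(N, E) = 9 - (N + E) = 9 - (E + N) = 9 + (-E - N) = 9 - E - N)
C = -281962 (C = 621 - 1*282583 = 621 - 282583 = -281962)
C/(246410/z(466, 345) - 380233/102767) = -281962/(246410/(9 - 1*345 - 1*466) - 380233/102767) = -281962/(246410/(9 - 345 - 466) - 380233*1/102767) = -281962/(246410/(-802) - 54319/14681) = -281962/(246410*(-1/802) - 54319/14681) = -281962/(-123205/401 - 54319/14681) = -281962/(-1830554524/5887081) = -281962*(-5887081/1830554524) = 829966566461/915277262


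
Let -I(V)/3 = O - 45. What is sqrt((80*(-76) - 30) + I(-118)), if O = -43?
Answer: I*sqrt(5846) ≈ 76.459*I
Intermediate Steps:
I(V) = 264 (I(V) = -3*(-43 - 45) = -3*(-88) = 264)
sqrt((80*(-76) - 30) + I(-118)) = sqrt((80*(-76) - 30) + 264) = sqrt((-6080 - 30) + 264) = sqrt(-6110 + 264) = sqrt(-5846) = I*sqrt(5846)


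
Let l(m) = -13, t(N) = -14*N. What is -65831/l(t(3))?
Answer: 65831/13 ≈ 5063.9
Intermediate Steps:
-65831/l(t(3)) = -65831/(-13) = -65831*(-1/13) = 65831/13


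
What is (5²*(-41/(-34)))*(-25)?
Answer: -25625/34 ≈ -753.68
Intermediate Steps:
(5²*(-41/(-34)))*(-25) = (25*(-41*(-1/34)))*(-25) = (25*(41/34))*(-25) = (1025/34)*(-25) = -25625/34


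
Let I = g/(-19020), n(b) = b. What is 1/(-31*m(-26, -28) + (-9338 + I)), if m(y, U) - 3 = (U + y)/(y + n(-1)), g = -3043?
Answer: -19020/180553817 ≈ -0.00010534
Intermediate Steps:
m(y, U) = 3 + (U + y)/(-1 + y) (m(y, U) = 3 + (U + y)/(y - 1) = 3 + (U + y)/(-1 + y))
I = 3043/19020 (I = -3043/(-19020) = -3043*(-1/19020) = 3043/19020 ≈ 0.15999)
1/(-31*m(-26, -28) + (-9338 + I)) = 1/(-31*(-3 - 28 + 4*(-26))/(-1 - 26) + (-9338 + 3043/19020)) = 1/(-31*(-3 - 28 - 104)/(-27) - 177605717/19020) = 1/(-(-31)*(-135)/27 - 177605717/19020) = 1/(-31*5 - 177605717/19020) = 1/(-155 - 177605717/19020) = 1/(-180553817/19020) = -19020/180553817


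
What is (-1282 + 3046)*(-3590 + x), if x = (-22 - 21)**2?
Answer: -3071124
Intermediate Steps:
x = 1849 (x = (-43)**2 = 1849)
(-1282 + 3046)*(-3590 + x) = (-1282 + 3046)*(-3590 + 1849) = 1764*(-1741) = -3071124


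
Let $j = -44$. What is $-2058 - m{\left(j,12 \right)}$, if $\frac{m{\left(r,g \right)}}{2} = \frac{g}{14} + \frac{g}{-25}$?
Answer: $- \frac{360282}{175} \approx -2058.8$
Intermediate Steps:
$m{\left(r,g \right)} = \frac{11 g}{175}$ ($m{\left(r,g \right)} = 2 \left(\frac{g}{14} + \frac{g}{-25}\right) = 2 \left(g \frac{1}{14} + g \left(- \frac{1}{25}\right)\right) = 2 \left(\frac{g}{14} - \frac{g}{25}\right) = 2 \frac{11 g}{350} = \frac{11 g}{175}$)
$-2058 - m{\left(j,12 \right)} = -2058 - \frac{11}{175} \cdot 12 = -2058 - \frac{132}{175} = - \frac{360282}{175}$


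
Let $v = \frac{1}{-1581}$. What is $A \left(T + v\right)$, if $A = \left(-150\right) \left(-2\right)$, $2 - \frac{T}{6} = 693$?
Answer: $- \frac{655482700}{527} \approx -1.2438 \cdot 10^{6}$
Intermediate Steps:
$v = - \frac{1}{1581} \approx -0.00063251$
$T = -4146$ ($T = 12 - 4158 = -4146$)
$A = 300$
$A \left(T + v\right) = 300 \left(-4146 - \frac{1}{1581}\right) = 300 \left(- \frac{6554827}{1581}\right) = - \frac{655482700}{527}$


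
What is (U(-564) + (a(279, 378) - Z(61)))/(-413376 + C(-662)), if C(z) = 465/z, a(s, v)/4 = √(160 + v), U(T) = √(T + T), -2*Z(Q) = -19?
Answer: 6289/273655377 - 2648*√538/273655377 - 1324*I*√282/273655377 ≈ -0.00020146 - 8.1247e-5*I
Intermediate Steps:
Z(Q) = 19/2 (Z(Q) = -½*(-19) = 19/2)
U(T) = √2*√T (U(T) = √(2*T) = √2*√T)
a(s, v) = 4*√(160 + v)
(U(-564) + (a(279, 378) - Z(61)))/(-413376 + C(-662)) = (√2*√(-564) + (4*√(160 + 378) - 1*19/2))/(-413376 + 465/(-662)) = (√2*(2*I*√141) + (4*√538 - 19/2))/(-413376 + 465*(-1/662)) = (2*I*√282 + (-19/2 + 4*√538))/(-413376 - 465/662) = (-19/2 + 4*√538 + 2*I*√282)/(-273655377/662) = (-19/2 + 4*√538 + 2*I*√282)*(-662/273655377) = 6289/273655377 - 2648*√538/273655377 - 1324*I*√282/273655377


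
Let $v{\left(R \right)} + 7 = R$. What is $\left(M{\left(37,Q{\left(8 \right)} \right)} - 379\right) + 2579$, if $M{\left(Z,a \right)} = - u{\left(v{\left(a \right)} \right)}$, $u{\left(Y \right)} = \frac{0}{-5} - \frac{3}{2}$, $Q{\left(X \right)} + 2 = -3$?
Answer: $\frac{4403}{2} \approx 2201.5$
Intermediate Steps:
$Q{\left(X \right)} = -5$ ($Q{\left(X \right)} = -2 - 3 = -5$)
$v{\left(R \right)} = -7 + R$
$u{\left(Y \right)} = - \frac{3}{2}$ ($u{\left(Y \right)} = 0 \left(- \frac{1}{5}\right) - \frac{3}{2} = 0 - \frac{3}{2} = - \frac{3}{2}$)
$M{\left(Z,a \right)} = \frac{3}{2}$ ($M{\left(Z,a \right)} = \left(-1\right) \left(- \frac{3}{2}\right) = \frac{3}{2}$)
$\left(M{\left(37,Q{\left(8 \right)} \right)} - 379\right) + 2579 = \left(\frac{3}{2} - 379\right) + 2579 = - \frac{755}{2} + 2579 = \frac{4403}{2}$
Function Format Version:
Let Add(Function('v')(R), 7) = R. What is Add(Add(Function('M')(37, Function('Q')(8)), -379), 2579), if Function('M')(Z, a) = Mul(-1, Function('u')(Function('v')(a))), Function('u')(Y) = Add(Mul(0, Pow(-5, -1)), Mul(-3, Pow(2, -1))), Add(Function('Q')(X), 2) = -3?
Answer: Rational(4403, 2) ≈ 2201.5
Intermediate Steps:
Function('Q')(X) = -5 (Function('Q')(X) = Add(-2, -3) = -5)
Function('v')(R) = Add(-7, R)
Function('u')(Y) = Rational(-3, 2) (Function('u')(Y) = Add(Mul(0, Rational(-1, 5)), Mul(-3, Rational(1, 2))) = Add(0, Rational(-3, 2)) = Rational(-3, 2))
Function('M')(Z, a) = Rational(3, 2) (Function('M')(Z, a) = Mul(-1, Rational(-3, 2)) = Rational(3, 2))
Add(Add(Function('M')(37, Function('Q')(8)), -379), 2579) = Add(Add(Rational(3, 2), -379), 2579) = Add(Rational(-755, 2), 2579) = Rational(4403, 2)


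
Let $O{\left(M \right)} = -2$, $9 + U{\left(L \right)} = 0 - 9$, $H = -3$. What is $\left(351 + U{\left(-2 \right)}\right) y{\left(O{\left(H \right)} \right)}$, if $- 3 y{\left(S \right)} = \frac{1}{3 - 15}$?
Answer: $\frac{37}{4} \approx 9.25$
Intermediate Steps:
$U{\left(L \right)} = -18$ ($U{\left(L \right)} = -9 + \left(0 - 9\right) = -9 - 9 = -18$)
$y{\left(S \right)} = \frac{1}{36}$ ($y{\left(S \right)} = - \frac{1}{3 \left(3 - 15\right)} = - \frac{1}{3 \left(-12\right)} = \left(- \frac{1}{3}\right) \left(- \frac{1}{12}\right) = \frac{1}{36}$)
$\left(351 + U{\left(-2 \right)}\right) y{\left(O{\left(H \right)} \right)} = \left(351 - 18\right) \frac{1}{36} = 333 \cdot \frac{1}{36} = \frac{37}{4}$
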